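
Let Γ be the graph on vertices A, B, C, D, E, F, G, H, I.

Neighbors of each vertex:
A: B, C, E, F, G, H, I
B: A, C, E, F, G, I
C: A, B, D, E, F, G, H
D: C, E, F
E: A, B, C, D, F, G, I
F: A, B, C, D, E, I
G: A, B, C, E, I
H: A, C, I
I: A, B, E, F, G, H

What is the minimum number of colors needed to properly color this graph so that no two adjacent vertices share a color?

A, B, C, E, F are pairwise adjacent (a clique of size 5), so at least 5 colors are needed.
5 colors suffice: A=green, B=purple, C=red, D=green, E=blue, F=yellow, G=yellow, H=blue, I=red. Every edge joins two different colors.

5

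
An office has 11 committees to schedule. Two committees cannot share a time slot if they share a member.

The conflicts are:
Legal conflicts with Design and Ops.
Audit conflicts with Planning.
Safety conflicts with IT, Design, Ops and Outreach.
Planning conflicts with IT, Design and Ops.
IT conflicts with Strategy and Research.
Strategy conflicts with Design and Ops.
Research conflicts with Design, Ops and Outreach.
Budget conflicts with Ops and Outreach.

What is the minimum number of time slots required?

2

Planning and Design conflict, so at least 2 time slots are needed.
2 time slots suffice: time slot 1 → {Audit, IT, Design, Ops, Outreach}; time slot 2 → {Legal, Safety, Planning, Strategy, Research, Budget}. No two conflicting committees share a time slot.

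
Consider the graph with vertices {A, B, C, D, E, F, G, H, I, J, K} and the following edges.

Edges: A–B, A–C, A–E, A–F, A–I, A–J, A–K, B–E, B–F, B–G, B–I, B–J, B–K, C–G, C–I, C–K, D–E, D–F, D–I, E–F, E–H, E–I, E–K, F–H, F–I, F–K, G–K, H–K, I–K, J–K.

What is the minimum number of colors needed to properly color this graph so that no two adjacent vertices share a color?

6

A, B, E, F, I, K form a clique, so at least 6 colors are needed.
6 colors suffice: color 1 → {D, K}; color 2 → {C, F, J}; color 3 → {A, G, H}; color 4 → {I}; color 5 → {B}; color 6 → {E}. No two adjacent vertices share a color.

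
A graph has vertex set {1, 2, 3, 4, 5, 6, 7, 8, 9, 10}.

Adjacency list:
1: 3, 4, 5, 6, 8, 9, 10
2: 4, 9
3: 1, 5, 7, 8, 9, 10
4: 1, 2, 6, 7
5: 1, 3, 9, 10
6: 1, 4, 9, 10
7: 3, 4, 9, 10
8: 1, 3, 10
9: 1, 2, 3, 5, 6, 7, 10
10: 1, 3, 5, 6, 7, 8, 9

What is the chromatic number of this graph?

5

1, 3, 5, 9, 10 are pairwise adjacent (a clique of size 5), so at least 5 colors are needed.
A valid assignment using 5 colors: 1=c, 2=c, 3=d, 4=a, 5=e, 6=d, 7=c, 8=b, 9=b, 10=a. No two adjacent vertices share a color.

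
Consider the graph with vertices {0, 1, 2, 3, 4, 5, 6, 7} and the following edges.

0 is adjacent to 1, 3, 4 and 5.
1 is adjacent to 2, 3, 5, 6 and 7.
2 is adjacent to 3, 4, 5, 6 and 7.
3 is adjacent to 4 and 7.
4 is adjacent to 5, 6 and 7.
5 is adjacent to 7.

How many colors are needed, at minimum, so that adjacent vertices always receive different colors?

1, 2, 5, 7 are pairwise adjacent (a clique of size 4), so at least 4 colors are needed.
One proper 4-coloring: 0=blue, 1=red, 2=blue, 3=yellow, 4=red, 5=yellow, 6=green, 7=green. Each edge has distinct colors on its endpoints.

4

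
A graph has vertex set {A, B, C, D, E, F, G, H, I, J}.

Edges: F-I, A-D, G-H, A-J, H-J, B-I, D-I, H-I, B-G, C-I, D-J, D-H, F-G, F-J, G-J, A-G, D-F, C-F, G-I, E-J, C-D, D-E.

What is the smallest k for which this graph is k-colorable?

4

C, D, F, I form a clique, so at least 4 colors are needed.
One proper 4-coloring: A=3, B=3, C=4, D=1, E=3, F=3, G=1, H=3, I=2, J=2. Every edge joins two different colors.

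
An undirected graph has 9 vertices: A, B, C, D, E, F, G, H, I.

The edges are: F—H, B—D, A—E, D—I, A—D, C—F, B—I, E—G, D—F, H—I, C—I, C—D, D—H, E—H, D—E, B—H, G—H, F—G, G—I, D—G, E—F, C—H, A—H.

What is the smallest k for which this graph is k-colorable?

D, E, F, G, H form a clique, so at least 5 colors are needed.
5 colors suffice: color red → {H}; color blue → {D}; color green → {A, F, I}; color yellow → {B, C, G}; color purple → {E}. Each edge has distinct colors on its endpoints.

5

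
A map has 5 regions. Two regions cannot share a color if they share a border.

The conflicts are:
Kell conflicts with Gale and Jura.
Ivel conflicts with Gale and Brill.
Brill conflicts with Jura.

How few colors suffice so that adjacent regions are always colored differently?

The cycle Kell-Jura-Brill-Ivel-Gale-Kell has odd length 5, so it cannot be 2-colored; at least 3 colors are needed.
3 colors suffice: color 1 → {Gale, Brill}; color 2 → {Ivel, Jura}; color 3 → {Kell}. Every pair that conflicts lands in different colors.

3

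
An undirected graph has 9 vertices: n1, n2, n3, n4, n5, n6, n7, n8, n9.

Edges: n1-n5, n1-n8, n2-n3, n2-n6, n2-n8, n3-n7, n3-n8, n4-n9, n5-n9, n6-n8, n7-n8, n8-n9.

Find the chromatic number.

n2, n3, n8 form a triangle, so at least 3 colors are needed.
3 colors suffice: color 1 → {n4, n5, n8}; color 2 → {n1, n3, n6, n9}; color 3 → {n2, n7}. Every edge joins two different colors.

3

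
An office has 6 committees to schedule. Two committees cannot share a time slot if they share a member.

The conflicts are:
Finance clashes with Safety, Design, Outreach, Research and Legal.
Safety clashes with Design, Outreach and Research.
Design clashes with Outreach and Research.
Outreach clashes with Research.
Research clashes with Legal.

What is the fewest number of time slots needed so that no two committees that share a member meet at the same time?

5

Finance, Safety, Design, Outreach, Research are mutually in conflict, so at least 5 time slots are needed.
A valid assignment using 5 time slots: Finance=1, Safety=5, Design=4, Outreach=3, Research=2, Legal=3. Each listed conflict is separated.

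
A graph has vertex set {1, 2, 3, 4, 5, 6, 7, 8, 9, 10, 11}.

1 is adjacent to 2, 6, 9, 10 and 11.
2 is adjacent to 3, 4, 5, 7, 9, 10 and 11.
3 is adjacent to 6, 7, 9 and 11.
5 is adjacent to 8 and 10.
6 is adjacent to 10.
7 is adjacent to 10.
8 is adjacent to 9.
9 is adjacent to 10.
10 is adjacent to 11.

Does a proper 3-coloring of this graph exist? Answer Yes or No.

No

1, 2, 9, 10 form a clique, so at least 4 colors are needed.
So 3 colors are not enough.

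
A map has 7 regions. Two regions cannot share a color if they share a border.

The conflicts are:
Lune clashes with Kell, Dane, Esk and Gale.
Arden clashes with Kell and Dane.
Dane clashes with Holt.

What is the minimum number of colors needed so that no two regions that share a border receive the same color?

2

Arden and Dane conflict, so at least 2 colors are needed.
One proper 2-coloring: Lune=1, Arden=1, Kell=2, Dane=2, Esk=2, Gale=2, Holt=1. No two conflicting regions share a color.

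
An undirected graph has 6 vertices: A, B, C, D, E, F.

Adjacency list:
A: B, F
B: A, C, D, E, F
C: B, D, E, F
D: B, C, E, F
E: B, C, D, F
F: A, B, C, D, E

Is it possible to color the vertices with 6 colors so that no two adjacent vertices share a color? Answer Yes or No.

Yes

The chromatic number is 5. B, C, D, E, F are mutually adjacent (a clique of size 5), so at least 5 colors are needed.
5 colors suffice: color 1 → {F}; color 2 → {B}; color 3 → {A, E}; color 4 → {D}; color 5 → {C}.
Since 6 ≥ 5, a proper 6-coloring certainly exists.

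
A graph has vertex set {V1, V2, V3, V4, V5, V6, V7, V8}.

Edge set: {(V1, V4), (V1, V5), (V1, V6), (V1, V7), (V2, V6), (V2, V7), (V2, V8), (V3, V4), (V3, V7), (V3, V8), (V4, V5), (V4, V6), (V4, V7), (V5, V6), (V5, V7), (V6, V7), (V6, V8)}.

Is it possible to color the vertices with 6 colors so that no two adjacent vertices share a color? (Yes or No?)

Yes

The chromatic number is 5. V1, V4, V5, V6, V7 form a clique, so at least 5 colors are needed.
5 colors suffice: V1=Y, V2=G, V3=R, V4=G, V5=P, V6=R, V7=B, V8=B.
Since 6 ≥ 5, a proper 6-coloring certainly exists.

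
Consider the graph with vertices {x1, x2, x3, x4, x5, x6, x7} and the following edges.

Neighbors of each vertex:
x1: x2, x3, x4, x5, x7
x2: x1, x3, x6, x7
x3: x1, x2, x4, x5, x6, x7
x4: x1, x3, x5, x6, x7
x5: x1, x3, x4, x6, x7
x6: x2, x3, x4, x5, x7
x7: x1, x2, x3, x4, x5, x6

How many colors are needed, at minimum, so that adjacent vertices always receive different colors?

x1, x3, x4, x5, x7 are mutually adjacent (a clique of size 5), so at least 5 colors are needed.
A valid assignment using 5 colors: x1=3, x2=4, x3=1, x4=5, x5=4, x6=3, x7=2. Every edge joins two different colors.

5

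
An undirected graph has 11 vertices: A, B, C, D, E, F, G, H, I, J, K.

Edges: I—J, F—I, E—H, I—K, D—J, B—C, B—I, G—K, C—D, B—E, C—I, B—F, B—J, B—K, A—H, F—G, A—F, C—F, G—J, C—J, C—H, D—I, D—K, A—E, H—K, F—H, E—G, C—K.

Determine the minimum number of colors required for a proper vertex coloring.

C, D, I, J are pairwise adjacent (a clique of size 4), so at least 4 colors are needed.
4 colors suffice: A=1, B=4, C=1, D=4, E=3, F=3, G=1, H=2, I=2, J=3, K=3. Each edge has distinct colors on its endpoints.

4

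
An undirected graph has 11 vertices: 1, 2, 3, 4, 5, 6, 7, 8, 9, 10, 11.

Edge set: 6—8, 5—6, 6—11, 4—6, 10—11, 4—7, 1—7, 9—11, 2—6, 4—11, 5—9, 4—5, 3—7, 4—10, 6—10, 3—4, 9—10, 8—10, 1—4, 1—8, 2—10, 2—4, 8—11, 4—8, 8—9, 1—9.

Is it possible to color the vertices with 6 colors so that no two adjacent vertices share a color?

Yes

The chromatic number is 5. 4, 6, 8, 10, 11 are pairwise adjacent (a clique of size 5), so at least 5 colors are needed.
5 colors suffice: color a → {4, 9}; color b → {1, 3, 6}; color c → {2, 5, 7, 8}; color d → {10}; color e → {11}.
Since 6 ≥ 5, a proper 6-coloring certainly exists.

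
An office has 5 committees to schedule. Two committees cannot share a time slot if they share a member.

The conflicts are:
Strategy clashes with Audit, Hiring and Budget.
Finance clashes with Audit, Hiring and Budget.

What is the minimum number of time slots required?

Strategy and Budget conflict, so at least 2 time slots are needed.
2 time slots suffice: Strategy=1, Finance=1, Audit=2, Hiring=2, Budget=2. Every pair that conflicts lands in different time slots.

2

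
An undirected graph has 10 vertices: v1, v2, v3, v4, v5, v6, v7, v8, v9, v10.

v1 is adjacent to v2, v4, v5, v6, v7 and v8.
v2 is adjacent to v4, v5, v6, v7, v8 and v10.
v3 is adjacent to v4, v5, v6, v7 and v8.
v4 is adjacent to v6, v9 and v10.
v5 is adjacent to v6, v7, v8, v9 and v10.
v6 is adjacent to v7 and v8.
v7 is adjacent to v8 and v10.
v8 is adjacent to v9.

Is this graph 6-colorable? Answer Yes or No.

The chromatic number is 6. v1, v2, v5, v6, v7, v8 are pairwise adjacent (a clique of size 6), so at least 6 colors are needed.
One proper 6-coloring: v1=6, v2=5, v3=5, v4=1, v5=1, v6=3, v7=2, v8=4, v9=2, v10=3.
That is already a proper 6-coloring.

Yes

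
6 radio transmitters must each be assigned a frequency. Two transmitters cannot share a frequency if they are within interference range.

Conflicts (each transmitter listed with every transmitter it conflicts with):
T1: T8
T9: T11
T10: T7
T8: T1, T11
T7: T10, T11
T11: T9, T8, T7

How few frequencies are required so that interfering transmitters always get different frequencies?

T7 and T11 conflict, so at least 2 frequencies are needed.
2 frequencies suffice: frequency 1 → {T1, T10, T11}; frequency 2 → {T9, T8, T7}. Every pair that conflicts lands in different frequencies.

2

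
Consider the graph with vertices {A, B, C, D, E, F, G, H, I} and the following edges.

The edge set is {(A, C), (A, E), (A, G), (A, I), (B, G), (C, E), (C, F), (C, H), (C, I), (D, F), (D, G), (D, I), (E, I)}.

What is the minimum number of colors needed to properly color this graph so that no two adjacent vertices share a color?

A, C, E, I are pairwise adjacent (a clique of size 4), so at least 4 colors are needed.
A valid assignment using 4 colors: A=3, B=2, C=1, D=3, E=4, F=2, G=1, H=2, I=2. No two adjacent vertices share a color.

4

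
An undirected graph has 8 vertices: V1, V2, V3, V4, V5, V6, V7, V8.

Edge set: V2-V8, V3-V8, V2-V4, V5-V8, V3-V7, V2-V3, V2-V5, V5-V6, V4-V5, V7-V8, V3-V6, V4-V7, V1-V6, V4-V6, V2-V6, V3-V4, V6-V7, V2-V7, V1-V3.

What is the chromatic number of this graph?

5

V2, V3, V4, V6, V7 are mutually adjacent (a clique of size 5), so at least 5 colors are needed.
5 colors suffice: color 1 → {V3, V5}; color 2 → {V1, V2}; color 3 → {V6, V8}; color 4 → {V4}; color 5 → {V7}. Each edge has distinct colors on its endpoints.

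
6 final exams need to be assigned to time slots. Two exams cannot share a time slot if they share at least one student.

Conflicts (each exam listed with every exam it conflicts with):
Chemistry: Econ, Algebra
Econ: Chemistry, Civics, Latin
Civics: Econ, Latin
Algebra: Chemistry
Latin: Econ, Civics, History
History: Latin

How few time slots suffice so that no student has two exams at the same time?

Econ, Civics, Latin all conflict with each other, so at least 3 time slots are needed.
3 time slots suffice: Chemistry=1, Econ=2, Civics=3, Algebra=2, Latin=1, History=2. Each listed conflict is separated.

3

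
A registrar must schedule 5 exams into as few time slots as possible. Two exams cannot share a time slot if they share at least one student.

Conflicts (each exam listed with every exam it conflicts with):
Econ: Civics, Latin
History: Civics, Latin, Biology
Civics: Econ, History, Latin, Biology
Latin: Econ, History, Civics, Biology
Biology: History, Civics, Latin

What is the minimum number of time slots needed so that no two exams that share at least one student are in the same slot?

4

History, Civics, Latin, Biology pairwise conflict, so at least 4 time slots are needed.
4 time slots suffice: time slot 1 → {Civics}; time slot 2 → {Latin}; time slot 3 → {Econ, Biology}; time slot 4 → {History}. Every pair that conflicts lands in different time slots.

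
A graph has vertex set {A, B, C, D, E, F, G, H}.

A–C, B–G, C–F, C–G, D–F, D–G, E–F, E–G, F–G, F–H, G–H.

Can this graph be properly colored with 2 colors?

No

E, F, G form a triangle, so at least 3 colors are needed.
So 2 colors are not enough.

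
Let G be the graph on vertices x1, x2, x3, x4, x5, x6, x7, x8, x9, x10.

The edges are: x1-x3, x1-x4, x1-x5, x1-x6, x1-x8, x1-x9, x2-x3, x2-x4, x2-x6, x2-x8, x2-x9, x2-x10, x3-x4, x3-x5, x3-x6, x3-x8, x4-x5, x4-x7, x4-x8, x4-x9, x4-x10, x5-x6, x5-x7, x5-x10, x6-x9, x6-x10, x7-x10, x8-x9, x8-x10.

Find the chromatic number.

4

x1, x4, x8, x9 are pairwise adjacent (a clique of size 4), so at least 4 colors are needed.
A valid assignment using 4 colors: x1=2, x2=2, x3=3, x4=1, x5=4, x6=1, x7=2, x8=4, x9=3, x10=3. No two adjacent vertices share a color.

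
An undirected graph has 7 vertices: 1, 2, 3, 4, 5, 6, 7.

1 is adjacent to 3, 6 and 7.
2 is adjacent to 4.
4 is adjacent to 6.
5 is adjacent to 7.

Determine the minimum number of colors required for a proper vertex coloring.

2

4 and 6 are adjacent, so at least 2 colors are needed.
A valid assignment using 2 colors: 1=red, 2=blue, 3=blue, 4=red, 5=red, 6=blue, 7=blue. Each edge has distinct colors on its endpoints.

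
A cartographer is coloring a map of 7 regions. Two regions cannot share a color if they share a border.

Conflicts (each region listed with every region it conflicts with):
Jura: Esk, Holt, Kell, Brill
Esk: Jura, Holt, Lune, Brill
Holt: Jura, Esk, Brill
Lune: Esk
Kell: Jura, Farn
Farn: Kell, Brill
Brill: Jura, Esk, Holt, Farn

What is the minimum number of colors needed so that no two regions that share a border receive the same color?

Jura, Esk, Holt, Brill pairwise conflict, so at least 4 colors are needed.
A valid assignment using 4 colors: Jura=2, Esk=3, Holt=4, Lune=1, Kell=1, Farn=2, Brill=1. Each listed conflict is separated.

4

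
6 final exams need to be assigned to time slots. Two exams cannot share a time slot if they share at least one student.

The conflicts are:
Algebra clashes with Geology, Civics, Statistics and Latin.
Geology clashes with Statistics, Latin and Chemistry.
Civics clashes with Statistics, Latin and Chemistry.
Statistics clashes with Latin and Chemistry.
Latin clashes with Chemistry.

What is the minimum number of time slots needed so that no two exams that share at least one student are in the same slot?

4

Algebra, Geology, Statistics, Latin pairwise conflict, so at least 4 time slots are needed.
4 time slots suffice: time slot 1 → {Statistics}; time slot 2 → {Latin}; time slot 3 → {Geology, Civics}; time slot 4 → {Algebra, Chemistry}. No two conflicting exams share a time slot.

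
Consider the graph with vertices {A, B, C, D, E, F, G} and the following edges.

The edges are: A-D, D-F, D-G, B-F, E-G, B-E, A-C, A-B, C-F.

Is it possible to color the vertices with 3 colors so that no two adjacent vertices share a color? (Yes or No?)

The chromatic number is 3. The cycle D-G-E-B-A-D has odd length 5, so it cannot be 2-colored; at least 3 colors are needed.
3 colors suffice: color red → {B, C, D}; color blue → {A, E, F}; color green → {G}.
That is already a proper 3-coloring.

Yes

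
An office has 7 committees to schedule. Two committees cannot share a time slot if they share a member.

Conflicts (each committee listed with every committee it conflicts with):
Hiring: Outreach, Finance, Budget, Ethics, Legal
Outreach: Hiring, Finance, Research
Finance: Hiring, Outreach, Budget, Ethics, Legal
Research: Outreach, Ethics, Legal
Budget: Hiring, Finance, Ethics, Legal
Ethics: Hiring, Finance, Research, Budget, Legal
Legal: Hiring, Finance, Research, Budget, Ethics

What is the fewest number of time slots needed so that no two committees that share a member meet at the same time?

Hiring, Finance, Budget, Ethics, Legal are mutually in conflict, so at least 5 time slots are needed.
5 time slots suffice: Hiring=1, Outreach=2, Finance=3, Research=1, Budget=5, Ethics=2, Legal=4. No two conflicting committees share a time slot.

5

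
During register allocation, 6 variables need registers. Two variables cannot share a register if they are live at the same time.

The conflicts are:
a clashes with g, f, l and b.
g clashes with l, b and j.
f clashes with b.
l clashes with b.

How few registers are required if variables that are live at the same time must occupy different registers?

4

a, g, l, b are mutually in conflict, so at least 4 registers are needed.
A valid assignment using 4 registers: a=1, g=2, f=2, l=4, b=3, j=1. Every pair that conflicts lands in different registers.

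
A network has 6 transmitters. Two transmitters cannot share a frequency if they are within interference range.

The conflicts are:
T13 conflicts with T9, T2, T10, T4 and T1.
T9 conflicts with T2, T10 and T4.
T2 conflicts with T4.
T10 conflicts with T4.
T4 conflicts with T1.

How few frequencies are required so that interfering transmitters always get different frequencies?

4

T13, T9, T10, T4 are mutually in conflict, so at least 4 frequencies are needed.
4 frequencies suffice: T13=1, T9=3, T2=4, T10=4, T4=2, T1=3. Every pair that conflicts lands in different frequencies.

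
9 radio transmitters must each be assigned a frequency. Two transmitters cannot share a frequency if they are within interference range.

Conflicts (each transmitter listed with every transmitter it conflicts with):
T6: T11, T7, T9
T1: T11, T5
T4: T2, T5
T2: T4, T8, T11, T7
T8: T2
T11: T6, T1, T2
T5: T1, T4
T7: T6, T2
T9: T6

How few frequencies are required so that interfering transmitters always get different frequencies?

The cycle T1-T5-T4-T2-T11-T1 has odd length 5, so it cannot be 2-colored; at least 3 frequencies are needed.
3 frequencies suffice: T6=1, T1=3, T4=2, T2=1, T8=2, T11=2, T5=1, T7=2, T9=2. No two conflicting transmitters share a frequency.

3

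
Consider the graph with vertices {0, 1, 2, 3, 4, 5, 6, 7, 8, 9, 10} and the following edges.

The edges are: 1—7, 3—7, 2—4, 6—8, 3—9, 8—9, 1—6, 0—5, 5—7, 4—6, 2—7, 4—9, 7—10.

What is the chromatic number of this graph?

3

The cycle 4-6-1-7-2-4 has odd length 5, so it cannot be 2-colored; at least 3 colors are needed.
3 colors suffice: color red → {0, 6, 7, 9}; color blue → {1, 3, 4, 5, 8, 10}; color green → {2}. Every edge joins two different colors.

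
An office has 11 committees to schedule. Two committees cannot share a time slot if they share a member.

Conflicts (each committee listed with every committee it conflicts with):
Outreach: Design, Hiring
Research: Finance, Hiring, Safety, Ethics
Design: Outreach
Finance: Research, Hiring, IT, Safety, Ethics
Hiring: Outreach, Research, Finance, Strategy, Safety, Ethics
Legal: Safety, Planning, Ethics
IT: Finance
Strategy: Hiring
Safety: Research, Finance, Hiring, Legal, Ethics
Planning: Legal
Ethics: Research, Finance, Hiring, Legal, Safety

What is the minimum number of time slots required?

Research, Finance, Hiring, Safety, Ethics all conflict with each other, so at least 5 time slots are needed.
5 time slots suffice: time slot 1 → {Design, Hiring, Legal, IT}; time slot 2 → {Outreach, Strategy, Safety, Planning}; time slot 3 → {Finance}; time slot 4 → {Ethics}; time slot 5 → {Research}. Every pair that conflicts lands in different time slots.

5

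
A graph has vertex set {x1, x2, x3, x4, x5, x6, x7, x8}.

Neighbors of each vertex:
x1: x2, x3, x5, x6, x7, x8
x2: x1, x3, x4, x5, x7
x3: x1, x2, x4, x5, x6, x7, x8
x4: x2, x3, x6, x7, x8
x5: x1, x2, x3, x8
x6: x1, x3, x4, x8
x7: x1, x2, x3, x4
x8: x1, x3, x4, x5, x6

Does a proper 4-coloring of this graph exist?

The chromatic number is 4. x1, x2, x3, x7 are pairwise adjacent (a clique of size 4), so at least 4 colors are needed.
4 colors suffice: color 1 → {x3}; color 2 → {x1, x4}; color 3 → {x2, x8}; color 4 → {x5, x6, x7}.
That is already a proper 4-coloring.

Yes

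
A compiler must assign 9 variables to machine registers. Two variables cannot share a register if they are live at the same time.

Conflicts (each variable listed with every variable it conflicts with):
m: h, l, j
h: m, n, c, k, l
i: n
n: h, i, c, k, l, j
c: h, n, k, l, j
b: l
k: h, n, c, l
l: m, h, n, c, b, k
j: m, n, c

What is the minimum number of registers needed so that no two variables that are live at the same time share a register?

h, n, c, k, l all conflict with each other, so at least 5 registers are needed.
A valid assignment using 5 registers: m=2, h=3, i=1, n=2, c=4, b=2, k=5, l=1, j=1. Each listed conflict is separated.

5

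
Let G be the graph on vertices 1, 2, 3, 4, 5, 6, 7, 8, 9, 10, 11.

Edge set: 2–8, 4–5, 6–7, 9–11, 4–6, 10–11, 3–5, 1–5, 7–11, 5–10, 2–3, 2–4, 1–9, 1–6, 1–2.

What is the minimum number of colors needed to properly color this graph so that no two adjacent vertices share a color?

3

The cycle 9-1-5-10-11-9 has odd length 5, so it cannot be 2-colored; at least 3 colors are needed.
One proper 3-coloring: 1=a, 2=b, 3=a, 4=a, 5=b, 6=b, 7=c, 8=a, 9=b, 10=c, 11=a. Each edge has distinct colors on its endpoints.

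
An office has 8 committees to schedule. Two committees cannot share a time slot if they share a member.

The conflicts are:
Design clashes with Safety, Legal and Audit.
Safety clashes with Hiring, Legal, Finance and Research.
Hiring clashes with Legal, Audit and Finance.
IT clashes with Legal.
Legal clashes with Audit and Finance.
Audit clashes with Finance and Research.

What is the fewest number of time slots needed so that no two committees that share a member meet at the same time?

4

Safety, Hiring, Legal, Finance all conflict with each other, so at least 4 time slots are needed.
4 time slots suffice: time slot 1 → {Legal, Research}; time slot 2 → {Safety, IT, Audit}; time slot 3 → {Design, Finance}; time slot 4 → {Hiring}. Each listed conflict is separated.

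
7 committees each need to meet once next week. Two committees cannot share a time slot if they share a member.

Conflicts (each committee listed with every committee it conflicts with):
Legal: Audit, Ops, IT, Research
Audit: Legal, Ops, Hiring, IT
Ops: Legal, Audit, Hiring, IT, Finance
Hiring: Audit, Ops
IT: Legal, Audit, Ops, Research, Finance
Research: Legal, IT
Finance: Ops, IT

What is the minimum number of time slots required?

Legal, Audit, Ops, IT pairwise conflict, so at least 4 time slots are needed.
4 time slots suffice: time slot 1 → {Ops, Research}; time slot 2 → {Hiring, IT}; time slot 3 → {Legal, Finance}; time slot 4 → {Audit}. No two conflicting committees share a time slot.

4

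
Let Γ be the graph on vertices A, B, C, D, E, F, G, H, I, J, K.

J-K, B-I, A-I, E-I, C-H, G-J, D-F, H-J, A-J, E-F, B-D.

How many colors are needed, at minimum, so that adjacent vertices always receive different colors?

The cycle F-E-I-B-D-F has odd length 5, so it cannot be 2-colored; at least 3 colors are needed.
A valid assignment using 3 colors: A=blue, B=blue, C=red, D=green, E=blue, F=red, G=blue, H=blue, I=red, J=red, K=blue. No two adjacent vertices share a color.

3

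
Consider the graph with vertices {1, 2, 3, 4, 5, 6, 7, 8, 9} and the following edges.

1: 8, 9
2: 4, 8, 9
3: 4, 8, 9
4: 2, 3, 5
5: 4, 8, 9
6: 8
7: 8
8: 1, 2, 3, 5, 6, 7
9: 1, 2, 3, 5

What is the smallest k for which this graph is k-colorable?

2

2 and 9 are adjacent, so at least 2 colors are needed.
One proper 2-coloring: 1=b, 2=b, 3=b, 4=a, 5=b, 6=b, 7=b, 8=a, 9=a. Every edge joins two different colors.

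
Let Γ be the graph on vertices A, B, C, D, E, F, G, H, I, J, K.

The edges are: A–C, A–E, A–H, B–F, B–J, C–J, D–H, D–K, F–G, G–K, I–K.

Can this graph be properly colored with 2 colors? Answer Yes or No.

The cycle D-H-A-C-J-B-F-G-K-D has odd length 9, so it cannot be 2-colored; at least 3 colors are needed.
So 2 colors are not enough.

No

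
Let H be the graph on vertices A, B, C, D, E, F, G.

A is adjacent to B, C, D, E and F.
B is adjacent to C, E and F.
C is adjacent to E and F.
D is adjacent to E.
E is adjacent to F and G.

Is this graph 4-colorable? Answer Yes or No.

A, B, C, E, F form a clique, so at least 5 colors are needed.
So 4 colors are not enough.

No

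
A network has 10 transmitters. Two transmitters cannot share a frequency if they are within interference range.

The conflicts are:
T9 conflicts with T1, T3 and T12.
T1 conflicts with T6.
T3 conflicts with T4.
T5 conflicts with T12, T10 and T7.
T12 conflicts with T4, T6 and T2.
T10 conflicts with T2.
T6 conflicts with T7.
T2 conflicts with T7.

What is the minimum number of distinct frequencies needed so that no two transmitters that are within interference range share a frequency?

T9 and T3 conflict, so at least 2 frequencies are needed.
2 frequencies suffice: T9=2, T1=1, T3=1, T5=2, T12=1, T4=2, T10=1, T6=2, T2=2, T7=1. No two conflicting transmitters share a frequency.

2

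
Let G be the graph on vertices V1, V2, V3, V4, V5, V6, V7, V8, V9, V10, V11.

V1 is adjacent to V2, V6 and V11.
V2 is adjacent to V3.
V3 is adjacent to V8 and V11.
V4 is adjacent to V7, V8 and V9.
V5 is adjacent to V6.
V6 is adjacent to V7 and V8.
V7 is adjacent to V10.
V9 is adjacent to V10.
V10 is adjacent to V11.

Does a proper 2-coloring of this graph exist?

No

The cycle V8-V3-V11-V1-V6-V8 has odd length 5, so it cannot be 2-colored; at least 3 colors are needed.
So 2 colors are not enough.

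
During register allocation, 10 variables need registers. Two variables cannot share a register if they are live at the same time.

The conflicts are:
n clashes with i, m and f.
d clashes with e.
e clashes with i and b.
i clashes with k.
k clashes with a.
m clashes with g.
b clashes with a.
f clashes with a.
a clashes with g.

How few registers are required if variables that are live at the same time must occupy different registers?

The cycle e-b-a-k-i-e has odd length 5, so it cannot be 2-colored; at least 3 registers are needed.
3 registers suffice: n=1, d=2, e=1, i=2, k=3, m=2, b=2, f=2, a=1, g=3. No two conflicting variables share a register.

3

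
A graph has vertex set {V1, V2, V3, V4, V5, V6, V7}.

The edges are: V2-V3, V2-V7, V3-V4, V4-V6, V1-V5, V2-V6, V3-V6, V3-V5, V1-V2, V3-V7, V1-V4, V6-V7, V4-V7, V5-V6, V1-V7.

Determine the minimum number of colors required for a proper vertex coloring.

V2, V3, V6, V7 are mutually adjacent (a clique of size 4), so at least 4 colors are needed.
4 colors suffice: color red → {V1, V6}; color blue → {V5, V7}; color green → {V3}; color yellow → {V2, V4}. Every edge joins two different colors.

4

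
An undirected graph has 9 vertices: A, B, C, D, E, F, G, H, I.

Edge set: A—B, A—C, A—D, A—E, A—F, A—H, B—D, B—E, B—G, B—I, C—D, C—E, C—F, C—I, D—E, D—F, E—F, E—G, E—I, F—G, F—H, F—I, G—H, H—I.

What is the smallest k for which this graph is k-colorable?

A, C, D, E, F form a clique, so at least 5 colors are needed.
A valid assignment using 5 colors: A=3, B=2, C=4, D=5, E=1, F=2, G=3, H=1, I=3. No two adjacent vertices share a color.

5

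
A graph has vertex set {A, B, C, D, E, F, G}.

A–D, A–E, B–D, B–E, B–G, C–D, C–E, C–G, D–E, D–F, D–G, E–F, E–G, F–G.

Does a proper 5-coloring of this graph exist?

Yes

The chromatic number is 4. C, D, E, G form a clique, so at least 4 colors are needed.
One proper 4-coloring: A=3, B=4, C=4, D=1, E=2, F=4, G=3.
Since 5 ≥ 4, a proper 5-coloring certainly exists.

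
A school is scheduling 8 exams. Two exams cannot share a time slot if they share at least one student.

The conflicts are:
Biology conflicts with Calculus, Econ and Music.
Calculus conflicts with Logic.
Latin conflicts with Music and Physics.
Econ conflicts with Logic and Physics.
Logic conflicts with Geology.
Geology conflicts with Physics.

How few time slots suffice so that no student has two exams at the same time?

3

The cycle Music-Biology-Econ-Physics-Latin-Music has odd length 5, so it cannot be 2-colored; at least 3 time slots are needed.
3 time slots suffice: time slot 1 → {Calculus, Latin, Econ, Geology}; time slot 2 → {Biology, Logic, Physics}; time slot 3 → {Music}. No two conflicting exams share a time slot.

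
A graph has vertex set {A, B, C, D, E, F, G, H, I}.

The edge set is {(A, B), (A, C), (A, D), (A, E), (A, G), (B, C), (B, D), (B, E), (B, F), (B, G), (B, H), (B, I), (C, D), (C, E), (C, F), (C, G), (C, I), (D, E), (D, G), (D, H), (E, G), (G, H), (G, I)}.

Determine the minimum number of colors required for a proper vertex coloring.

6

A, B, C, D, E, G form a clique, so at least 6 colors are needed.
6 colors suffice: color 1 → {B}; color 2 → {F, G}; color 3 → {C, H}; color 4 → {D, I}; color 5 → {A}; color 6 → {E}. No two adjacent vertices share a color.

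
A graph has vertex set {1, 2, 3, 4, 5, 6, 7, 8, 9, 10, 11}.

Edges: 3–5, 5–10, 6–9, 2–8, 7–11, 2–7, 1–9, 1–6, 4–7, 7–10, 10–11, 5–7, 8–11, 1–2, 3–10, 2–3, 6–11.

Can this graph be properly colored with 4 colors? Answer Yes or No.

The chromatic number is 3. 1, 6, 9 are pairwise adjacent, so at least 3 colors are needed.
3 colors suffice: color a → {1, 3, 7, 8}; color b → {2, 4, 6, 10}; color c → {5, 9, 11}.
Since 4 ≥ 3, a proper 4-coloring certainly exists.

Yes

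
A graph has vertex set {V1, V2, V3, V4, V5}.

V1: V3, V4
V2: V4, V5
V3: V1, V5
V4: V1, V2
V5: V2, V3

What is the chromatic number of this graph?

The cycle V1-V3-V5-V2-V4-V1 has odd length 5, so it cannot be 2-colored; at least 3 colors are needed.
3 colors suffice: V1=1, V2=3, V3=2, V4=2, V5=1. No two adjacent vertices share a color.

3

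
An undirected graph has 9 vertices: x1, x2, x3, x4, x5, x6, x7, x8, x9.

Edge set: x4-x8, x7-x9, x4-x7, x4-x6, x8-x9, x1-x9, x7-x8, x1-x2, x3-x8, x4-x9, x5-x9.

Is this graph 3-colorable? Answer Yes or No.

No

x4, x7, x8, x9 are mutually adjacent (a clique of size 4), so at least 4 colors are needed.
So 3 colors are not enough.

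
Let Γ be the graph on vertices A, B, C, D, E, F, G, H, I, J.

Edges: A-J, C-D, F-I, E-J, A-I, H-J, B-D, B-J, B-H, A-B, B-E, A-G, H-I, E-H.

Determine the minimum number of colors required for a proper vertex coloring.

B, E, H, J form a clique, so at least 4 colors are needed.
4 colors suffice: color 1 → {B, C, G, I}; color 2 → {A, D, F, H}; color 3 → {J}; color 4 → {E}. Every edge joins two different colors.

4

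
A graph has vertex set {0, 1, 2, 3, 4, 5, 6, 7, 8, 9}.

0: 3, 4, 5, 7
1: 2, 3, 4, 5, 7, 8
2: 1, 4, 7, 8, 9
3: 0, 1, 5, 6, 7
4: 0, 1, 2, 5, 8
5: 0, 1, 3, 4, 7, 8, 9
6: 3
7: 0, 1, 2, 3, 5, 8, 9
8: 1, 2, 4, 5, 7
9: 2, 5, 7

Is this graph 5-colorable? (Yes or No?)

Yes

The chromatic number is 4. 1, 5, 7, 8 are pairwise adjacent (a clique of size 4), so at least 4 colors are needed.
One proper 4-coloring: 0=green, 1=green, 2=red, 3=yellow, 4=blue, 5=red, 6=red, 7=blue, 8=yellow, 9=green.
Since 5 ≥ 4, a proper 5-coloring certainly exists.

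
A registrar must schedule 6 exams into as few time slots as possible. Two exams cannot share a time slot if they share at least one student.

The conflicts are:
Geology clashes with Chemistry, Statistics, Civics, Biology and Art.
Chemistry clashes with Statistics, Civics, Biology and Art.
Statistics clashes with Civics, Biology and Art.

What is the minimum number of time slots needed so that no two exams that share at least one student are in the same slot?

4

Geology, Chemistry, Statistics, Art pairwise conflict, so at least 4 time slots are needed.
4 time slots suffice: Geology=2, Chemistry=3, Statistics=1, Civics=4, Biology=4, Art=4. No two conflicting exams share a time slot.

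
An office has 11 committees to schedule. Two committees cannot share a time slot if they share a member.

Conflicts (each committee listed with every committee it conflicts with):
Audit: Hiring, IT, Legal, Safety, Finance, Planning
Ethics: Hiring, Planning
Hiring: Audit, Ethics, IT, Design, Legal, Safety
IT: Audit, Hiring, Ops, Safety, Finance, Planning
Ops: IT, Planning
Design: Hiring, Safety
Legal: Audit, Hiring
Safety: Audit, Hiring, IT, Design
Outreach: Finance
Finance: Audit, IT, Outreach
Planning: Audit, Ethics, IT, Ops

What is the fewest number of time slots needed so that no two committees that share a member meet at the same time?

Audit, Hiring, IT, Safety pairwise conflict, so at least 4 time slots are needed.
Using 4 time slots: Audit=3, Ethics=2, Hiring=1, IT=2, Ops=3, Design=2, Legal=2, Safety=4, Outreach=2, Finance=1, Planning=1. No two conflicting committees share a time slot.

4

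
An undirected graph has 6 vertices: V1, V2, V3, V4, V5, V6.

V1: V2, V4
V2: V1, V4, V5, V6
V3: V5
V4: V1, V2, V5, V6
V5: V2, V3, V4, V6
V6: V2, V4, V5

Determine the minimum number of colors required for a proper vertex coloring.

V2, V4, V5, V6 are pairwise adjacent (a clique of size 4), so at least 4 colors are needed.
One proper 4-coloring: V1=2, V2=3, V3=1, V4=1, V5=2, V6=4. Each edge has distinct colors on its endpoints.

4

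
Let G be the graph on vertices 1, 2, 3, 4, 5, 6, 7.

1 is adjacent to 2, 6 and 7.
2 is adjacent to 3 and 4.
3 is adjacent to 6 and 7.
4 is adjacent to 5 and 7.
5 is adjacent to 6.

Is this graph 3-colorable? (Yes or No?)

The chromatic number is 3. The cycle 6-5-4-2-1-6 has odd length 5, so it cannot be 2-colored; at least 3 colors are needed.
3 colors suffice: color red → {4, 6}; color blue → {2, 5, 7}; color green → {1, 3}.
That is already a proper 3-coloring.

Yes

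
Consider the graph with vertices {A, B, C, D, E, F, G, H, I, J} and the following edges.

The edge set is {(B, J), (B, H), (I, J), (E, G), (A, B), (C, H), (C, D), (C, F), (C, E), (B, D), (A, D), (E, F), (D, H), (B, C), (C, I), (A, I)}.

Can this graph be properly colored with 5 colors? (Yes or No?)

Yes

The chromatic number is 4. B, C, D, H are mutually adjacent (a clique of size 4), so at least 4 colors are needed.
4 colors suffice: A=red, B=blue, C=red, D=green, E=blue, F=green, G=red, H=yellow, I=blue, J=red.
Since 5 ≥ 4, a proper 5-coloring certainly exists.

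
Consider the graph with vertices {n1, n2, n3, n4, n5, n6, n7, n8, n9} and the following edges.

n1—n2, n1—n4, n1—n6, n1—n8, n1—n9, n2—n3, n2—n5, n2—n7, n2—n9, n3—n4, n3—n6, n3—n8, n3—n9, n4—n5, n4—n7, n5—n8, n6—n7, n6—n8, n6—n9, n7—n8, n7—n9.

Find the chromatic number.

n3, n6, n8 are mutually adjacent, so at least 3 colors are needed.
3 colors suffice: color 1 → {n1, n3, n5, n7}; color 2 → {n2, n4, n6}; color 3 → {n8, n9}. No two adjacent vertices share a color.

3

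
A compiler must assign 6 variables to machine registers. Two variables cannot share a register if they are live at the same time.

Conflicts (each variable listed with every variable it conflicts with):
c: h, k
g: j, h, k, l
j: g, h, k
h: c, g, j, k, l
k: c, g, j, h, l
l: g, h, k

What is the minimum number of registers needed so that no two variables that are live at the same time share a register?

4

g, h, k, l all conflict with each other, so at least 4 registers are needed.
4 registers suffice: register 1 → {h}; register 2 → {k}; register 3 → {c, g}; register 4 → {j, l}. Each listed conflict is separated.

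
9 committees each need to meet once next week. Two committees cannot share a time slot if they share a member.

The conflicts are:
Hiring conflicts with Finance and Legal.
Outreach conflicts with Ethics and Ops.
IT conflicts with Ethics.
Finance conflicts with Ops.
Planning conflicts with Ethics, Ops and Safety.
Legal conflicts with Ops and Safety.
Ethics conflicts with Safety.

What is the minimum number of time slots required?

3

Planning, Ethics, Safety are mutually in conflict, so at least 3 time slots are needed.
A valid assignment using 3 time slots: Hiring=1, Outreach=2, IT=2, Finance=2, Planning=2, Legal=2, Ethics=1, Ops=1, Safety=3. Every pair that conflicts lands in different time slots.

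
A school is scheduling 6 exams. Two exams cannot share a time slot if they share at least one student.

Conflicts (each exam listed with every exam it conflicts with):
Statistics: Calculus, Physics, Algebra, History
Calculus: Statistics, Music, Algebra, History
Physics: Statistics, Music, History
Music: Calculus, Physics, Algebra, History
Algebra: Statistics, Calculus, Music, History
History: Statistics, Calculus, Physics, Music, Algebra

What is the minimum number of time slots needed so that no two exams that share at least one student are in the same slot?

Calculus, Music, Algebra, History are mutually in conflict, so at least 4 time slots are needed.
4 time slots suffice: time slot 1 → {History}; time slot 2 → {Physics, Algebra}; time slot 3 → {Calculus}; time slot 4 → {Statistics, Music}. Every pair that conflicts lands in different time slots.

4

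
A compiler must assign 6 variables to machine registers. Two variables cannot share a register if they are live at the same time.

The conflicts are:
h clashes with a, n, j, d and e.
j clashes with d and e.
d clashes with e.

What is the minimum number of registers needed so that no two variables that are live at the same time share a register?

h, j, d, e pairwise conflict, so at least 4 registers are needed.
4 registers suffice: h=1, a=2, n=2, j=2, d=3, e=4. Every pair that conflicts lands in different registers.

4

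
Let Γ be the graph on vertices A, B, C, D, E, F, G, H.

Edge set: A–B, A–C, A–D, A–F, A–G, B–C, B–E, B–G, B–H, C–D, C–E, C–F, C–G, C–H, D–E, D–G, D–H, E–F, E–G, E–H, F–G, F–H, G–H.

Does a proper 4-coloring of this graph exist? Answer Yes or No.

C, D, E, G, H form a clique, so at least 5 colors are needed.
So 4 colors are not enough.

No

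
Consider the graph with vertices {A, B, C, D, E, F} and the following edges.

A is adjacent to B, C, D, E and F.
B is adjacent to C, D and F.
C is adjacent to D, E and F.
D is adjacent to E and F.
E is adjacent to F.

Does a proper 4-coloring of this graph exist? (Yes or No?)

A, B, C, D, F are mutually adjacent (a clique of size 5), so at least 5 colors are needed.
So 4 colors are not enough.

No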